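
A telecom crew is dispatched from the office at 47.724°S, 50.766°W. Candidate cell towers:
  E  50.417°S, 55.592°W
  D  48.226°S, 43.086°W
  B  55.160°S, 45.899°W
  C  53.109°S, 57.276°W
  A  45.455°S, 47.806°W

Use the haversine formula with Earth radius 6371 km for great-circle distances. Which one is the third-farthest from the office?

Distance to each, sorted:
B: 892.5 km
C: 755.2 km
D: 574.2 km
E: 461.6 km
A: 338.8 km
The third-farthest is D at 574.2 km.

D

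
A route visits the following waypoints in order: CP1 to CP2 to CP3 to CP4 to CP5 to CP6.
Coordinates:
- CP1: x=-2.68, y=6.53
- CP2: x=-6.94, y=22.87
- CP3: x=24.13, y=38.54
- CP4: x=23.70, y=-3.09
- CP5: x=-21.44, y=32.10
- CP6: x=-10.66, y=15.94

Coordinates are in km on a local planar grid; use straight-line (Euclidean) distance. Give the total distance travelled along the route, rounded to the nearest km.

Leg distances:
CP1→CP2: 16.9 km  (cumulative 16.9 km)
CP2→CP3: 34.8 km  (cumulative 51.7 km)
CP3→CP4: 41.6 km  (cumulative 93.3 km)
CP4→CP5: 57.2 km  (cumulative 150.6 km)
CP5→CP6: 19.4 km  (cumulative 170.0 km)
Total route length ≈ 170 km.

170 km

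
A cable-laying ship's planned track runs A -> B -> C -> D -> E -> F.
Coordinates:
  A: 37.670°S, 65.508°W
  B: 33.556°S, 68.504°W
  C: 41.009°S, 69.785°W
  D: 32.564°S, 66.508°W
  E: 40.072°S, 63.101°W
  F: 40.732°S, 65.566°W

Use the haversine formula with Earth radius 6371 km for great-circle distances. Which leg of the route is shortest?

Leg distances:
A→B: 531.5 km
B→C: 836.4 km
C→D: 983.1 km
D→E: 888.7 km
E→F: 221.2 km
The shortest leg is E–F at 221.2 km.

E–F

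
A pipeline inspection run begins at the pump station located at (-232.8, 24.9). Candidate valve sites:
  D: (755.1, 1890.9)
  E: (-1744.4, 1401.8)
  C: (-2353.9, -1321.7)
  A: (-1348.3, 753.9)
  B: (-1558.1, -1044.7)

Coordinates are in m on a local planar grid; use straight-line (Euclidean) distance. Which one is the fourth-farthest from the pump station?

Distance to each, sorted:
C: 2512.4 m
D: 2111.4 m
E: 2044.7 m
B: 1703.1 m
A: 1332.6 m
The fourth-farthest is B at 1703.1 m.

B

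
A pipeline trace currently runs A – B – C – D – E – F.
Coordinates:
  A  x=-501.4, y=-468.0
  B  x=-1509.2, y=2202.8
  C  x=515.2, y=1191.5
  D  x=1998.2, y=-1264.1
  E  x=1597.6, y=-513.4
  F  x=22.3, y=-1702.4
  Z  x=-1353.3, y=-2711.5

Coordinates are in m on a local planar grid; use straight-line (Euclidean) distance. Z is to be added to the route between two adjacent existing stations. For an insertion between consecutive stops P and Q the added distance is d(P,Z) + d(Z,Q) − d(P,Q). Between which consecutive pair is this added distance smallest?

between E and F

Added distance for inserting Z between each consecutive pair:
A–B: 4462.0 m
B–C: 6981.0 m
C–D: 5109.2 m
D–E: 6479.4 m
E–F: 3412.0 m
Smallest added distance is 3412.0 m, inserting between E and F.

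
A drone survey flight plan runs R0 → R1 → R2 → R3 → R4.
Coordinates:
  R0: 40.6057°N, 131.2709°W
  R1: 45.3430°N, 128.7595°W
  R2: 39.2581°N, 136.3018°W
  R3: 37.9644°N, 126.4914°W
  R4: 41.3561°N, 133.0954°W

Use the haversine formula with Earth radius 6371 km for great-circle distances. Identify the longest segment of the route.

Leg distances:
R0→R1: 564.9 km
R1→R2: 917.1 km
R2→R3: 864.0 km
R3→R4: 679.3 km
The longest leg is R1–R2 at 917.1 km.

R1–R2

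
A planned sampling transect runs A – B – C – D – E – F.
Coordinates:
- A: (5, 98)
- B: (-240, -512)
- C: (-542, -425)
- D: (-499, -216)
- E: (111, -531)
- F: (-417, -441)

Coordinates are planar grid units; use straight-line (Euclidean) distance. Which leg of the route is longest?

D–E

Leg distances:
A→B: 657.4
B→C: 314.3
C→D: 213.4
D→E: 686.5
E→F: 535.6
The longest leg is D–E at 686.5.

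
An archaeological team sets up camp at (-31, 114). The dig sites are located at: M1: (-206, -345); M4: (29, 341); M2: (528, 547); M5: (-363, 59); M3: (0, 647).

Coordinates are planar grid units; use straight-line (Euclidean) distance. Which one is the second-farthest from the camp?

Distance to each, sorted:
M2: 707.1
M3: 533.9
M1: 491.2
M5: 336.5
M4: 234.8
The second-farthest is M3 at 533.9.

M3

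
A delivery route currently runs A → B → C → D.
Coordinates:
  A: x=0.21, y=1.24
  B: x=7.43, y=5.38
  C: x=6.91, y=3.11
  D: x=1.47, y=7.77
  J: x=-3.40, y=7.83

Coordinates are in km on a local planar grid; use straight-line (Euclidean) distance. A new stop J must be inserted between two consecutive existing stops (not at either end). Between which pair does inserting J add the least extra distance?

Added distance for inserting J between each consecutive pair:
A–B: 10.3 km
B–C: 20.1 km
C–D: 9.0 km
Smallest added distance is 9.0 km, inserting between C and D.

between C and D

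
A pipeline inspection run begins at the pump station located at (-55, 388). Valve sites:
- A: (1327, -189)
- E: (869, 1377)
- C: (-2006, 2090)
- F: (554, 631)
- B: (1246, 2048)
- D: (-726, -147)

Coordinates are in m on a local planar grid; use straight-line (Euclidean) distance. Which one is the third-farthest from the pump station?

A

Distances from the pump station ((-55, 388)):
C: 2589.1 m
B: 2109.1 m
A: 1497.6 m
E: 1353.5 m
D: 858.2 m
F: 655.7 m
The third-farthest is A at 1497.6 m.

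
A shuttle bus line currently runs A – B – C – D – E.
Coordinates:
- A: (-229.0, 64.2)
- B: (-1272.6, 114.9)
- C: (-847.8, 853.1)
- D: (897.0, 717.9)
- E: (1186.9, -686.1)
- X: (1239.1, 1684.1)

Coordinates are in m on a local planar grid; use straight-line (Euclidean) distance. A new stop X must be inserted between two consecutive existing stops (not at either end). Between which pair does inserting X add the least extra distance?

Added distance for inserting X between each consecutive pair:
A–B: 4102.9 m
B–C: 4356.2 m
C–D: 1521.2 m
D–E: 1962.1 m
Smallest added distance is 1521.2 m, inserting between C and D.

between C and D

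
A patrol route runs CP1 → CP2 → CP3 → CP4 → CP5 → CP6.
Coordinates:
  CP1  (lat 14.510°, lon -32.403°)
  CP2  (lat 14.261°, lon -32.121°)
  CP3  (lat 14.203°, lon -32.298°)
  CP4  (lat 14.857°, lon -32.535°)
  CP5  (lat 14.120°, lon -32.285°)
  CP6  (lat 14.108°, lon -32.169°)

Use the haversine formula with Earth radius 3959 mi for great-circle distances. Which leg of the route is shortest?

CP5–CP6

Leg distances:
CP1→CP2: 25.5 mi
CP2→CP3: 12.5 mi
CP3→CP4: 47.9 mi
CP4→CP5: 53.6 mi
CP5→CP6: 7.8 mi
The shortest leg is CP5–CP6 at 7.8 mi.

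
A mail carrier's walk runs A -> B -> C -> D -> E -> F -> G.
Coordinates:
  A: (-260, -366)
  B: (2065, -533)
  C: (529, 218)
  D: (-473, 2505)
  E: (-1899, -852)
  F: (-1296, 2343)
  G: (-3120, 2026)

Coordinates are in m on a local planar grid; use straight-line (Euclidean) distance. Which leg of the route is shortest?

Leg distances:
A→B: 2331.0 m
B→C: 1709.8 m
C→D: 2496.9 m
D→E: 3647.3 m
E→F: 3251.4 m
F→G: 1851.3 m
The shortest leg is B–C at 1709.8 m.

B–C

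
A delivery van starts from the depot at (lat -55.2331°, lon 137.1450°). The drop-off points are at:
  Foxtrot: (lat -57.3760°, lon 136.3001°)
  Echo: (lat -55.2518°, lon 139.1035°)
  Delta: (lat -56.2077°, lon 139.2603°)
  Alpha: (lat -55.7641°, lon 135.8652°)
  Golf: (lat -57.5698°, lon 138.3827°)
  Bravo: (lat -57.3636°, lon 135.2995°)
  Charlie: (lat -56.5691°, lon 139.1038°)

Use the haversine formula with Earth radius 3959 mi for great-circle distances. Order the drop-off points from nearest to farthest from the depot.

Computing each great-circle distance from (lat -55.2331°, lon 137.1450°):
Alpha (lat -55.7641°, lon 135.8652°): 62.1 mi
Echo (lat -55.2518°, lon 139.1035°): 77.2 mi
Delta (lat -56.2077°, lon 139.2603°): 106.4 mi
Charlie (lat -56.5691°, lon 139.1038°): 119.5 mi
Foxtrot (lat -57.3760°, lon 136.3001°): 151.6 mi
Bravo (lat -57.3636°, lon 135.2995°): 163.3 mi
Golf (lat -57.5698°, lon 138.3827°): 168.2 mi

Alpha, Echo, Delta, Charlie, Foxtrot, Bravo, Golf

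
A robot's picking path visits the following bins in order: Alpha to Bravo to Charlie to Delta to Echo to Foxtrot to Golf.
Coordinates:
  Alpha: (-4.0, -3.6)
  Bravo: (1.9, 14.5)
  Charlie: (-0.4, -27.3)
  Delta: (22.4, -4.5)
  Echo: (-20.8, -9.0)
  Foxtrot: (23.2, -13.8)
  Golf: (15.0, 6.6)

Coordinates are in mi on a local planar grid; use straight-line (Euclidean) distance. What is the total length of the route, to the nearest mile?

203 mi

Leg distances:
Alpha→Bravo: 19.0 mi  (cumulative 19.0 mi)
Bravo→Charlie: 41.9 mi  (cumulative 60.9 mi)
Charlie→Delta: 32.2 mi  (cumulative 93.1 mi)
Delta→Echo: 43.4 mi  (cumulative 136.6 mi)
Echo→Foxtrot: 44.3 mi  (cumulative 180.8 mi)
Foxtrot→Golf: 22.0 mi  (cumulative 202.8 mi)
Total route length ≈ 203 mi.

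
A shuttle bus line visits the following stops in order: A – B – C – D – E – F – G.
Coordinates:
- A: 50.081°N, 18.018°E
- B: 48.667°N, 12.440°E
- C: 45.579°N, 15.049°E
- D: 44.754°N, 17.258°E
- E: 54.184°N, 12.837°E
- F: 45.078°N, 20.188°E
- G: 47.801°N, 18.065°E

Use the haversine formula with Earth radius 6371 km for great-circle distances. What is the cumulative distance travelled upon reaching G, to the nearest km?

3606 km

Leg distances:
A→B: 433.2 km  (cumulative 433.2 km)
B→C: 396.0 km  (cumulative 829.3 km)
C→D: 196.0 km  (cumulative 1025.2 km)
D→E: 1095.6 km  (cumulative 2120.8 km)
E→F: 1141.2 km  (cumulative 3262.0 km)
F→G: 343.7 km  (cumulative 3605.7 km)
Cumulative distance at G ≈ 3606 km.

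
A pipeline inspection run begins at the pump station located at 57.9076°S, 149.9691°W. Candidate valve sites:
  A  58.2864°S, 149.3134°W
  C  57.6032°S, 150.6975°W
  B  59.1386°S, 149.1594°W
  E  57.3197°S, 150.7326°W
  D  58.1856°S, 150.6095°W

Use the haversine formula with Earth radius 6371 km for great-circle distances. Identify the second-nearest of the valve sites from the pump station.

Distances from the pump station (57.9076°S, 149.9691°W):
D: 48.7 km
C: 54.9 km
A: 57.1 km
E: 79.6 km
B: 144.7 km
The second-nearest is C at 54.9 km.

C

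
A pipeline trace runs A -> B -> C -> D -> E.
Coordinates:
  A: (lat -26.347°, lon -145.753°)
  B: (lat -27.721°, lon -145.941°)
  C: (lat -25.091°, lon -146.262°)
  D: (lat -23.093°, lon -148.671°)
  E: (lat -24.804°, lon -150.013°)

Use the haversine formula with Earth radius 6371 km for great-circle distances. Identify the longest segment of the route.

C–D

Leg distances:
A→B: 153.9 km
B→C: 294.2 km
C→D: 330.4 km
D→E: 234.1 km
The longest leg is C–D at 330.4 km.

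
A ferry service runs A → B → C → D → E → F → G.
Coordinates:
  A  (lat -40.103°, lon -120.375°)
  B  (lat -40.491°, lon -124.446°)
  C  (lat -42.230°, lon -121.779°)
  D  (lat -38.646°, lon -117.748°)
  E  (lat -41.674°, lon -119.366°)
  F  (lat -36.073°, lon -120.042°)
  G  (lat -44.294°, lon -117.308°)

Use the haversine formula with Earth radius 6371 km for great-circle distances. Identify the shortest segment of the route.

Leg distances:
A→B: 347.9 km
B→C: 294.8 km
C→D: 524.5 km
D→E: 363.7 km
E→F: 625.5 km
F→G: 943.0 km
The shortest leg is B–C at 294.8 km.

B–C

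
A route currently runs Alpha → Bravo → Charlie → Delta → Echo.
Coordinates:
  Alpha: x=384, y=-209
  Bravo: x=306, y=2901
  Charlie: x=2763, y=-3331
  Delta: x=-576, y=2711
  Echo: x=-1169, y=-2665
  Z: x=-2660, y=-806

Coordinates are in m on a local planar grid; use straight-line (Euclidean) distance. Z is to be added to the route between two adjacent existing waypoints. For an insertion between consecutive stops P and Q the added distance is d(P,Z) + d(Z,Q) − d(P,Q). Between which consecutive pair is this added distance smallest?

between Delta and Echo

Added distance for inserting Z between each consecutive pair:
Alpha–Bravo: 4738.5 m
Bravo–Charlie: 4030.7 m
Charlie–Delta: 3166.9 m
Delta–Echo: 1062.5 m
Smallest added distance is 1062.5 m, inserting between Delta and Echo.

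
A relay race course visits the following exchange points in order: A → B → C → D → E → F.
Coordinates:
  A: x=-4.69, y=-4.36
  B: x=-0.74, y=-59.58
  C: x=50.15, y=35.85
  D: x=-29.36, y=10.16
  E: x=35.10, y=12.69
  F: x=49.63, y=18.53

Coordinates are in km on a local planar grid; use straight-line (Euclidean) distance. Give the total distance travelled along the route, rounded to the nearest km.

Leg distances:
A→B: 55.4 km  (cumulative 55.4 km)
B→C: 108.2 km  (cumulative 163.5 km)
C→D: 83.6 km  (cumulative 247.1 km)
D→E: 64.5 km  (cumulative 311.6 km)
E→F: 15.7 km  (cumulative 327.2 km)
Total route length ≈ 327 km.

327 km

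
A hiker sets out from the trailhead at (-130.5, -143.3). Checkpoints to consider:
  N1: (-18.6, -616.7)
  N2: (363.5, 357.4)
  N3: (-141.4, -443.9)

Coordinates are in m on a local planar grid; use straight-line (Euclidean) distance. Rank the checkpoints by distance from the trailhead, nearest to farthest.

N3, N1, N2

Computing each straight-line distance from (-130.5, -143.3):
N3 (-141.4, -443.9): 300.8 m
N1 (-18.6, -616.7): 486.4 m
N2 (363.5, 357.4): 703.4 m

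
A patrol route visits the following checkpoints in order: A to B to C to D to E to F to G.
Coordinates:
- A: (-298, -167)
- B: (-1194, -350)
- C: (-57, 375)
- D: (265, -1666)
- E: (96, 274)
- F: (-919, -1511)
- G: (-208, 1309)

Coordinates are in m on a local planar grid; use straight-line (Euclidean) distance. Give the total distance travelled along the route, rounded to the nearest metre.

11238 m

Leg distances:
A→B: 914.5 m  (cumulative 914.5 m)
B→C: 1348.5 m  (cumulative 2263.0 m)
C→D: 2066.2 m  (cumulative 4329.2 m)
D→E: 1947.3 m  (cumulative 6276.6 m)
E→F: 2053.4 m  (cumulative 8330.0 m)
F→G: 2908.3 m  (cumulative 11238.2 m)
Total route length ≈ 11238 m.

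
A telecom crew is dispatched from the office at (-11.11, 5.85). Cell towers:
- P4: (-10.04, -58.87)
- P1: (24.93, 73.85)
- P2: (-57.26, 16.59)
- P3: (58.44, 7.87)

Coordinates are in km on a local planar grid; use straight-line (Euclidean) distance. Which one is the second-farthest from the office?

P3

Distances from the office ((-11.11, 5.85)):
P1: 77.0 km
P3: 69.6 km
P4: 64.7 km
P2: 47.4 km
The second-farthest is P3 at 69.6 km.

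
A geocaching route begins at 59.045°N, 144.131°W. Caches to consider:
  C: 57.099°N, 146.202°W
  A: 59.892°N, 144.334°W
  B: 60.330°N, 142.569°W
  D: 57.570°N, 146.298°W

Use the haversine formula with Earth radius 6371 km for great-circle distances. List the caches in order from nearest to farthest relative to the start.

Computing each great-circle distance from 59.045°N, 144.131°W:
A 59.892°N, 144.334°W: 94.9 km
B 60.330°N, 142.569°W: 167.6 km
D 57.570°N, 146.298°W: 207.2 km
C 57.099°N, 146.202°W: 248.3 km

A, B, D, C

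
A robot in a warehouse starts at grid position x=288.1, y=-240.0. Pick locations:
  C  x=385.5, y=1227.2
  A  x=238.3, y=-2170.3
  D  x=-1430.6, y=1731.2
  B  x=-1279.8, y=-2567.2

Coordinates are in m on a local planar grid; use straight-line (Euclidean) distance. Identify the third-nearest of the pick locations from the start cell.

Distance to each, sorted:
C: 1470.4 m
A: 1930.9 m
D: 2615.3 m
B: 2806.1 m
The third-nearest is D at 2615.3 m.

D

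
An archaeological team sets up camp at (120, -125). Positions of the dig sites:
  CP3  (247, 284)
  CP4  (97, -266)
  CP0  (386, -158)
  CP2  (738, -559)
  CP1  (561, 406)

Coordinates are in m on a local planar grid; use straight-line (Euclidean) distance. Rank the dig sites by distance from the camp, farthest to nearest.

Distance from the camp at (120, -125) to each:
CP2 (738, -559): 755.2 m
CP1 (561, 406): 690.2 m
CP3 (247, 284): 428.3 m
CP0 (386, -158): 268.0 m
CP4 (97, -266): 142.9 m

CP2, CP1, CP3, CP0, CP4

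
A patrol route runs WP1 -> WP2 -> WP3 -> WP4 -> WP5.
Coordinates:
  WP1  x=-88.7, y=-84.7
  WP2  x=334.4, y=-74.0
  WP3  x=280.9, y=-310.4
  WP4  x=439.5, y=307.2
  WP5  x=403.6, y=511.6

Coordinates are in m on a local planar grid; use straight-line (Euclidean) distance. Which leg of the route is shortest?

WP4–WP5

Leg distances:
WP1→WP2: 423.2 m
WP2→WP3: 242.4 m
WP3→WP4: 637.6 m
WP4→WP5: 207.5 m
The shortest leg is WP4–WP5 at 207.5 m.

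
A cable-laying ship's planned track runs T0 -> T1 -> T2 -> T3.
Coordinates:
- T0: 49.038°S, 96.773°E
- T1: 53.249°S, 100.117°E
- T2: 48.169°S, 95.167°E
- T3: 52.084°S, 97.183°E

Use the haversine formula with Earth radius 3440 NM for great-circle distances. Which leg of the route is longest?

T1–T2

Leg distances:
T0→T1: 282.4 NM
T1→T2: 358.2 NM
T2→T3: 247.5 NM
The longest leg is T1–T2 at 358.2 NM.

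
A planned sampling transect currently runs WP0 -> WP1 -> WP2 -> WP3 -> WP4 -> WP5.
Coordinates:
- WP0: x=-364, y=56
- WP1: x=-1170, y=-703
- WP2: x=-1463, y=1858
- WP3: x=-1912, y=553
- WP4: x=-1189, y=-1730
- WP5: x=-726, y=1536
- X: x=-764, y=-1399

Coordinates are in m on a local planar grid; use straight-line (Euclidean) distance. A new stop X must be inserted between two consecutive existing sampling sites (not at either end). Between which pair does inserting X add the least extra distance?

Added distance for inserting X between each consecutive pair:
WP0–WP1: 1207.6 m
WP1–WP2: 1559.2 m
WP2–WP3: 4215.6 m
WP3–WP4: 408.5 m
WP4–WP5: 175.3 m
Smallest added distance is 175.3 m, inserting between WP4 and WP5.

between WP4 and WP5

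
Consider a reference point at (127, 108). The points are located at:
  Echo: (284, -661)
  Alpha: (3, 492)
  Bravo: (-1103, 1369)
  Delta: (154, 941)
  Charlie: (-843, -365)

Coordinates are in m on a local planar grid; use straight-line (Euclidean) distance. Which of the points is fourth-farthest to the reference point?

Distance to each, sorted:
Bravo: 1761.5 m
Charlie: 1079.2 m
Delta: 833.4 m
Echo: 784.9 m
Alpha: 403.5 m
The fourth-farthest is Echo at 784.9 m.

Echo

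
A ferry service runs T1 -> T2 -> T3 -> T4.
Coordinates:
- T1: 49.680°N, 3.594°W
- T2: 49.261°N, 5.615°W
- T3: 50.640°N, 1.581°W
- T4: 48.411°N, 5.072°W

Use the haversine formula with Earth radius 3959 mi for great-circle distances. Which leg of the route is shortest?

T1–T2

Leg distances:
T1→T2: 95.3 mi
T2→T3: 203.1 mi
T3→T4: 219.6 mi
The shortest leg is T1–T2 at 95.3 mi.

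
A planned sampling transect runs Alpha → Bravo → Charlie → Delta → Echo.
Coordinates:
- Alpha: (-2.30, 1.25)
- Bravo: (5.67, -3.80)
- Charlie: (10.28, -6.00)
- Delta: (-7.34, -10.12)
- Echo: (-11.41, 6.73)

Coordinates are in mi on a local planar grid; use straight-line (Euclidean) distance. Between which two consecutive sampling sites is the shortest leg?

Leg distances:
Alpha→Bravo: 9.4 mi
Bravo→Charlie: 5.1 mi
Charlie→Delta: 18.1 mi
Delta→Echo: 17.3 mi
The shortest leg is Bravo–Charlie at 5.1 mi.

Bravo–Charlie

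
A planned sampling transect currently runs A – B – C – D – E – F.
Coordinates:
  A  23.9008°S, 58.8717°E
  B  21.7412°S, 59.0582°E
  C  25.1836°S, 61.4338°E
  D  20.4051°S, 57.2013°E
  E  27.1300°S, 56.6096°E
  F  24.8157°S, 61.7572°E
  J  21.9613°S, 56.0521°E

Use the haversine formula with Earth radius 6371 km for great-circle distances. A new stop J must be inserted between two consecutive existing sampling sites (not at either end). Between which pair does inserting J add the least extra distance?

Added distance for inserting J between each consecutive pair:
A–B: 430.7 km
B–C: 513.2 km
C–D: 179.3 km
D–E: 37.4 km
E–F: 665.3 km
Smallest added distance is 37.4 km, inserting between D and E.

between D and E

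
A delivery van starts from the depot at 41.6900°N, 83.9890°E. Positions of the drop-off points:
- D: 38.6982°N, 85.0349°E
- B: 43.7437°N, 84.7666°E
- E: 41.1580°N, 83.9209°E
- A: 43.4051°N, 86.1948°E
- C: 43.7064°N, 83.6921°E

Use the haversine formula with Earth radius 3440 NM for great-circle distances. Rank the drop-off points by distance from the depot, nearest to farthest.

Distances from the depot:
E 41.1580°N, 83.9209°E: 32.1 NM
C 43.7064°N, 83.6921°E: 121.8 NM
B 43.7437°N, 84.7666°E: 128.0 NM
A 43.4051°N, 86.1948°E: 141.8 NM
D 38.6982°N, 85.0349°E: 185.9 NM

E, C, B, A, D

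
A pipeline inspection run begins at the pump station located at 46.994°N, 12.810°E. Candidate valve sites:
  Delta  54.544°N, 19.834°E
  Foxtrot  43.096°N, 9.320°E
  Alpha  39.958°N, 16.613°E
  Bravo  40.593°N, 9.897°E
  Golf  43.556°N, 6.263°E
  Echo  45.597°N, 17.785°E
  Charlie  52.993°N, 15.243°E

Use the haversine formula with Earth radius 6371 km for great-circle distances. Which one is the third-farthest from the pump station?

Bravo

Distance to each, sorted:
Delta: 973.0 km
Alpha: 840.1 km
Bravo: 749.0 km
Charlie: 689.3 km
Golf: 638.8 km
Foxtrot: 512.8 km
Echo: 412.5 km
The third-farthest is Bravo at 749.0 km.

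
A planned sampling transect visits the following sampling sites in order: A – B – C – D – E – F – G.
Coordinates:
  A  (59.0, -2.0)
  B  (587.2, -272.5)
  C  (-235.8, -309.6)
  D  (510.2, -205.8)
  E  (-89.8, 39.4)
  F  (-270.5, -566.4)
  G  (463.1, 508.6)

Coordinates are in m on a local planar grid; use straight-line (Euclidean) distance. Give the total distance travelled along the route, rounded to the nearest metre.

Leg distances:
A→B: 593.4 m  (cumulative 593.4 m)
B→C: 823.8 m  (cumulative 1417.3 m)
C→D: 753.2 m  (cumulative 2170.5 m)
D→E: 648.2 m  (cumulative 2818.6 m)
E→F: 632.2 m  (cumulative 3450.8 m)
F→G: 1301.5 m  (cumulative 4752.3 m)
Total route length ≈ 4752 m.

4752 m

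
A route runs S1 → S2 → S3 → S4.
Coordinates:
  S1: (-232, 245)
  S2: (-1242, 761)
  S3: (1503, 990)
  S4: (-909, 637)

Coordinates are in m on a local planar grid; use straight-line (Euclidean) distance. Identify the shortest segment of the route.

S1–S2

Leg distances:
S1→S2: 1134.2 m
S2→S3: 2754.5 m
S3→S4: 2437.7 m
The shortest leg is S1–S2 at 1134.2 m.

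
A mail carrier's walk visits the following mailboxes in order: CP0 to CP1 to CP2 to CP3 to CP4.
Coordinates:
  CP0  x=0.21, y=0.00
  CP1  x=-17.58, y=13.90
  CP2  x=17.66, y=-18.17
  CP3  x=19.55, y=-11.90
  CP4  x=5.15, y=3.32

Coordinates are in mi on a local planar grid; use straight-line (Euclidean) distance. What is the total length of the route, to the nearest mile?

98 mi

Leg distances:
CP0→CP1: 22.6 mi  (cumulative 22.6 mi)
CP1→CP2: 47.6 mi  (cumulative 70.2 mi)
CP2→CP3: 6.5 mi  (cumulative 76.8 mi)
CP3→CP4: 21.0 mi  (cumulative 97.7 mi)
Total route length ≈ 98 mi.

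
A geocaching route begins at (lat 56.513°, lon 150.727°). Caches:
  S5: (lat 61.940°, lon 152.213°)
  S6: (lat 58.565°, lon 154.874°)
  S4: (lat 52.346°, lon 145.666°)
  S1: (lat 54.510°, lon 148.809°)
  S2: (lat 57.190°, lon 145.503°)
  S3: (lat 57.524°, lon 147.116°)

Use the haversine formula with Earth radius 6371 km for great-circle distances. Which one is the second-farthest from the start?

Distances from the start ((lat 56.513°, lon 150.727°)):
S5: 609.3 km
S4: 567.0 km
S6: 336.5 km
S2: 326.3 km
S1: 253.3 km
S3: 245.7 km
The second-farthest is S4 at 567.0 km.

S4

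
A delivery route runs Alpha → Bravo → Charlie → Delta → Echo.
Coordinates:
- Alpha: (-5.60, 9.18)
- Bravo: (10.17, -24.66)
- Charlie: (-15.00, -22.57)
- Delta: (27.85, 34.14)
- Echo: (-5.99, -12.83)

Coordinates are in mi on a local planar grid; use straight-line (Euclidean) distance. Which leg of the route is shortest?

Leg distances:
Alpha→Bravo: 37.3 mi
Bravo→Charlie: 25.3 mi
Charlie→Delta: 71.1 mi
Delta→Echo: 57.9 mi
The shortest leg is Bravo–Charlie at 25.3 mi.

Bravo–Charlie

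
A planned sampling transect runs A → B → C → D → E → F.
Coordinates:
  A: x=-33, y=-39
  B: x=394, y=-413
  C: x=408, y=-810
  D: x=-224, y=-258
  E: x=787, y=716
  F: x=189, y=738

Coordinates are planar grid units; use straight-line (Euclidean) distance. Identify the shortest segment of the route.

Leg distances:
A→B: 567.6
B→C: 397.2
C→D: 839.1
D→E: 1403.9
E→F: 598.4
The shortest leg is B–C at 397.2.

B–C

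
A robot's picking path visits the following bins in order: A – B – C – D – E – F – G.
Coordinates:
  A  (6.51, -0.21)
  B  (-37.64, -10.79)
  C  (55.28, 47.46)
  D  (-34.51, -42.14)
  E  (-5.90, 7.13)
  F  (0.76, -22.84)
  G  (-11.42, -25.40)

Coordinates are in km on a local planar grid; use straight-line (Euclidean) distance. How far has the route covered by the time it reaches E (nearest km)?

Leg distances:
A→B: 45.4 km  (cumulative 45.4 km)
B→C: 109.7 km  (cumulative 155.1 km)
C→D: 126.8 km  (cumulative 281.9 km)
D→E: 57.0 km  (cumulative 338.9 km)
Cumulative distance at E ≈ 339 km.

339 km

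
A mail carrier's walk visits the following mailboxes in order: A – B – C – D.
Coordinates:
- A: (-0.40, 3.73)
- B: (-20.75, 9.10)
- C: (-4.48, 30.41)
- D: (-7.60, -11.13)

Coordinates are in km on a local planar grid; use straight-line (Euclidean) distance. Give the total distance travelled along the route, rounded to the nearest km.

Leg distances:
A→B: 21.0 km  (cumulative 21.0 km)
B→C: 26.8 km  (cumulative 47.9 km)
C→D: 41.7 km  (cumulative 89.5 km)
Total route length ≈ 90 km.

90 km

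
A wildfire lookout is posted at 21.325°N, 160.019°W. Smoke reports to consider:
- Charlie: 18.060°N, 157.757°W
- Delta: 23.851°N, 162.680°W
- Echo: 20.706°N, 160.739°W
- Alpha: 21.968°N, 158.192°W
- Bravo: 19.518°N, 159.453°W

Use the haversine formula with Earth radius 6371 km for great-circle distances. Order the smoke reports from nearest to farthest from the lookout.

Echo, Alpha, Bravo, Delta, Charlie

Computing each great-circle distance from 21.325°N, 160.019°W:
Echo 20.706°N, 160.739°W: 101.6 km
Alpha 21.968°N, 158.192°W: 201.9 km
Bravo 19.518°N, 159.453°W: 209.4 km
Delta 23.851°N, 162.680°W: 391.8 km
Charlie 18.060°N, 157.757°W: 433.4 km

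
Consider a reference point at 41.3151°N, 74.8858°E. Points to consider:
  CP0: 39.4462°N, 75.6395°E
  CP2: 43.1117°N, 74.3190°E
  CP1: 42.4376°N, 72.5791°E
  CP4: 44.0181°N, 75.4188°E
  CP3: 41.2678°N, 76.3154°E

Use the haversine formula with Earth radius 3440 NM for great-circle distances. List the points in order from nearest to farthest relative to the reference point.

CP3, CP2, CP0, CP1, CP4

Computing each great-circle distance from 41.3151°N, 74.8858°E:
CP3 41.2678°N, 76.3154°E: 64.6 NM
CP2 43.1117°N, 74.3190°E: 110.8 NM
CP0 39.4462°N, 75.6395°E: 117.4 NM
CP1 42.4376°N, 72.5791°E: 123.2 NM
CP4 44.0181°N, 75.4188°E: 164.0 NM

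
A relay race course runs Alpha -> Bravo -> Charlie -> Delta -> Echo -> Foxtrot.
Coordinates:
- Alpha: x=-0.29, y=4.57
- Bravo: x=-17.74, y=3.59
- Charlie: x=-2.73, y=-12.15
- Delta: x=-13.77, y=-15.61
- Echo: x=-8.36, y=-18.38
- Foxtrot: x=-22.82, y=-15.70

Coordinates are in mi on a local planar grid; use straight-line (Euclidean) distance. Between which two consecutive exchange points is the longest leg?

Bravo–Charlie

Leg distances:
Alpha→Bravo: 17.5 mi
Bravo→Charlie: 21.7 mi
Charlie→Delta: 11.6 mi
Delta→Echo: 6.1 mi
Echo→Foxtrot: 14.7 mi
The longest leg is Bravo–Charlie at 21.7 mi.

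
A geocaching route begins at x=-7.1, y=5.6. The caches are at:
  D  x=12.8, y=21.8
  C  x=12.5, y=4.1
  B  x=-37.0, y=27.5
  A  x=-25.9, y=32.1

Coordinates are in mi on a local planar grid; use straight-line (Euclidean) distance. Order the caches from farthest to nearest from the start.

B, A, D, C

Computing each straight-line distance from x=-7.1, y=5.6:
B x=-37.0, y=27.5: 37.1 mi
A x=-25.9, y=32.1: 32.5 mi
D x=12.8, y=21.8: 25.7 mi
C x=12.5, y=4.1: 19.7 mi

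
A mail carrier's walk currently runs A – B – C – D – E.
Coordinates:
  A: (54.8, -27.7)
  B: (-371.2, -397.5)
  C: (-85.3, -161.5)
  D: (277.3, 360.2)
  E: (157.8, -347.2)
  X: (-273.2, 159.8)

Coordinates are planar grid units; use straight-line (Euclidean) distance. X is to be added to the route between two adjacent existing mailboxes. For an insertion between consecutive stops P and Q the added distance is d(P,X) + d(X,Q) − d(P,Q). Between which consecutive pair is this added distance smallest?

Added distance for inserting X between each consecutive pair:
A–B: 379.5
B–C: 567.3
C–D: 322.7
D–E: 533.9
Smallest added distance is 322.7, inserting between C and D.

between C and D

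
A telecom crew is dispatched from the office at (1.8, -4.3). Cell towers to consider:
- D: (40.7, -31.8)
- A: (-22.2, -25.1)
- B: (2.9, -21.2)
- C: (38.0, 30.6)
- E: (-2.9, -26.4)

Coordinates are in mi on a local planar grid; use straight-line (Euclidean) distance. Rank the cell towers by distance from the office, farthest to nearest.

Computing each straight-line distance from (1.8, -4.3):
C (38.0, 30.6): 50.3 mi
D (40.7, -31.8): 47.6 mi
A (-22.2, -25.1): 31.8 mi
E (-2.9, -26.4): 22.6 mi
B (2.9, -21.2): 16.9 mi

C, D, A, E, B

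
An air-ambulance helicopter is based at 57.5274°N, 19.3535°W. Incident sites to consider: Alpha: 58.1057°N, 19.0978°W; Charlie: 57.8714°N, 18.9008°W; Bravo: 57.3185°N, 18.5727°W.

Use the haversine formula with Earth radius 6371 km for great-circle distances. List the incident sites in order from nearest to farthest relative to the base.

Computing each great-circle distance from 57.5274°N, 19.3535°W:
Charlie 57.8714°N, 18.9008°W: 46.8 km
Bravo 57.3185°N, 18.5727°W: 52.2 km
Alpha 58.1057°N, 19.0978°W: 66.1 km

Charlie, Bravo, Alpha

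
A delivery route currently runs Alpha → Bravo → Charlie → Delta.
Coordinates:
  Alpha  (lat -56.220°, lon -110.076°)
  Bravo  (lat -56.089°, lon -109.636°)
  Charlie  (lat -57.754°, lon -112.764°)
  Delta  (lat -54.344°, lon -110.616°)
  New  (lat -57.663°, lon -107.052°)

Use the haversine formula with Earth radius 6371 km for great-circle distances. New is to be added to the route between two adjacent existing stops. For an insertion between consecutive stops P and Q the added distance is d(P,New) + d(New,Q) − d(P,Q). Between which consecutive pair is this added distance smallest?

Added distance for inserting New between each consecutive pair:
Alpha–Bravo: 447.9 km
Bravo–Charlie: 309.3 km
Charlie–Delta: 367.8 km
Smallest added distance is 309.3 km, inserting between Bravo and Charlie.

between Bravo and Charlie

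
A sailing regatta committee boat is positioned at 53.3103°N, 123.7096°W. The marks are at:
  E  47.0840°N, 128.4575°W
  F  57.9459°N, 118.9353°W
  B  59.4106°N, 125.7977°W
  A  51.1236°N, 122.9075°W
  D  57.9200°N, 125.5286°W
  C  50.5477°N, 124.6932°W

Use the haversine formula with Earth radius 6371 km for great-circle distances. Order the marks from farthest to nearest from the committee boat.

E, B, F, D, C, A

Distances from the committee boat:
E 47.0840°N, 128.4575°W: 770.0 km
B 59.4106°N, 125.7977°W: 690.3 km
F 57.9459°N, 118.9353°W: 595.9 km
D 57.9200°N, 125.5286°W: 525.1 km
C 50.5477°N, 124.6932°W: 314.5 km
A 51.1236°N, 122.9075°W: 249.2 km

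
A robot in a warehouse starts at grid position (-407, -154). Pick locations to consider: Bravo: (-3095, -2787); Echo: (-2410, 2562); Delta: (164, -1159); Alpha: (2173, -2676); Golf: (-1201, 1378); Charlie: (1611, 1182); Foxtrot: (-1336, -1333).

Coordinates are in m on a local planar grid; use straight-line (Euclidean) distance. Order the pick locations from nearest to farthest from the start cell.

Delta, Foxtrot, Golf, Charlie, Echo, Alpha, Bravo

Distance from the start cell at (-407, -154) to each:
Delta (164, -1159): 1155.9 m
Foxtrot (-1336, -1333): 1501.0 m
Golf (-1201, 1378): 1725.5 m
Charlie (1611, 1182): 2420.2 m
Echo (-2410, 2562): 3374.7 m
Alpha (2173, -2676): 3607.9 m
Bravo (-3095, -2787): 3762.7 m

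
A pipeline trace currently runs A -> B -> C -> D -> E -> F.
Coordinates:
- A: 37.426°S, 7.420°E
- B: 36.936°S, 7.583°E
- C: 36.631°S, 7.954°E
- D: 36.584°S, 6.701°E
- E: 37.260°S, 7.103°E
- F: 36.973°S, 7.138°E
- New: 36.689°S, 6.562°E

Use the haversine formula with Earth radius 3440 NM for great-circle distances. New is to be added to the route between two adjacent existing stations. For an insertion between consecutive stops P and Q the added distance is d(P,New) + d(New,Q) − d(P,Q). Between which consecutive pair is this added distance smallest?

between D and E

Added distance for inserting New between each consecutive pair:
A–B: 81.2 NM
B–C: 92.8 NM
C–D: 15.9 NM
D–E: 7.3 NM
E–F: 58.2 NM
Smallest added distance is 7.3 NM, inserting between D and E.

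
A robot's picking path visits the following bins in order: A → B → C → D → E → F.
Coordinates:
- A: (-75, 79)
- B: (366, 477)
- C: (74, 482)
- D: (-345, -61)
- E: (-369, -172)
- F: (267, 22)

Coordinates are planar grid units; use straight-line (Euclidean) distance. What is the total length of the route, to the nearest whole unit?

2350

Leg distances:
A→B: 594.0  (cumulative 594.0)
B→C: 292.0  (cumulative 886.1)
C→D: 685.9  (cumulative 1571.9)
D→E: 113.6  (cumulative 1685.5)
E→F: 664.9  (cumulative 2350.4)
Total route length ≈ 2350.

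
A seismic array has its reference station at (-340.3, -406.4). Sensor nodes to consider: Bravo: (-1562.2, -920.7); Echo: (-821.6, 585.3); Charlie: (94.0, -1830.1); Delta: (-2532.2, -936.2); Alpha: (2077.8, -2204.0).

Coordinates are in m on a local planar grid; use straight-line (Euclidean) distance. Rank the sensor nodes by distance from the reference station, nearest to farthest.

Computing each straight-line distance from (-340.3, -406.4):
Echo (-821.6, 585.3): 1102.3 m
Bravo (-1562.2, -920.7): 1325.7 m
Charlie (94.0, -1830.1): 1488.5 m
Delta (-2532.2, -936.2): 2255.0 m
Alpha (2077.8, -2204.0): 3013.1 m

Echo, Bravo, Charlie, Delta, Alpha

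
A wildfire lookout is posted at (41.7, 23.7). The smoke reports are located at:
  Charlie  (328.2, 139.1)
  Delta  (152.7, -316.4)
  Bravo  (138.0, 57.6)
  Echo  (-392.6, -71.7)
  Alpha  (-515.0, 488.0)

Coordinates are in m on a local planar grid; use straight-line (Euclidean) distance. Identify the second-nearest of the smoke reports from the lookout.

Charlie

Distance to each, sorted:
Bravo: 102.1 m
Charlie: 308.9 m
Delta: 357.8 m
Echo: 444.7 m
Alpha: 724.9 m
The second-nearest is Charlie at 308.9 m.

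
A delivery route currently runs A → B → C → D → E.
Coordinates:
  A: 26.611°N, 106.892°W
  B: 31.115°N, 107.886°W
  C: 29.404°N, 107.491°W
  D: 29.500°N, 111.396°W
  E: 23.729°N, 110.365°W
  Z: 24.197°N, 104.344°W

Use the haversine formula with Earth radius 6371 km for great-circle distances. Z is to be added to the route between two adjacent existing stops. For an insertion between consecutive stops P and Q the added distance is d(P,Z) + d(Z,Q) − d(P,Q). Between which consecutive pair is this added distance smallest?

Added distance for inserting Z between each consecutive pair:
A–B: 705.3 km
B–C: 1308.3 km
C–D: 1194.1 km
D–E: 878.7 km
Smallest added distance is 705.3 km, inserting between A and B.

between A and B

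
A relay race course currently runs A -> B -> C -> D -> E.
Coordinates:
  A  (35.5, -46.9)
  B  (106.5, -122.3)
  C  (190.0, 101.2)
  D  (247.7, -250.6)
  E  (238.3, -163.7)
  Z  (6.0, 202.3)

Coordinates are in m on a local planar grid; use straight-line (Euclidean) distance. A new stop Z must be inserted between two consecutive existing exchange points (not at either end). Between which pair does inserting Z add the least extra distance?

between B and C

Added distance for inserting Z between each consecutive pair:
A–B: 487.2 m
B–C: 311.2 m
C–D: 366.8 m
D–E: 859.4 m
Smallest added distance is 311.2 m, inserting between B and C.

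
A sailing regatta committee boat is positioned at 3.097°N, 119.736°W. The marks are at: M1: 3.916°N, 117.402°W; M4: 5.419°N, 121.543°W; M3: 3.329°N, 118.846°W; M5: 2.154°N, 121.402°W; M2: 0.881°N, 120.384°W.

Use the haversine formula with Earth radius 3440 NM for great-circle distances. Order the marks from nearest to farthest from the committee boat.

M3, M5, M2, M1, M4

Distances from the committee boat:
M3 3.329°N, 118.846°W: 55.1 NM
M5 2.154°N, 121.402°W: 114.8 NM
M2 0.881°N, 120.384°W: 138.6 NM
M1 3.916°N, 117.402°W: 148.3 NM
M4 5.419°N, 121.543°W: 176.5 NM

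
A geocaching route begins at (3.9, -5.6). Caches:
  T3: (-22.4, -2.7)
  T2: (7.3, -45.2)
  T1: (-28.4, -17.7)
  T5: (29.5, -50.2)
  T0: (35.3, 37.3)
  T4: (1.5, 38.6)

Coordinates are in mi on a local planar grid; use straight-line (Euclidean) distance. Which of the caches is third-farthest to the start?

T4

Distance to each, sorted:
T0: 53.2 mi
T5: 51.4 mi
T4: 44.3 mi
T2: 39.7 mi
T1: 34.5 mi
T3: 26.5 mi
The third-farthest is T4 at 44.3 mi.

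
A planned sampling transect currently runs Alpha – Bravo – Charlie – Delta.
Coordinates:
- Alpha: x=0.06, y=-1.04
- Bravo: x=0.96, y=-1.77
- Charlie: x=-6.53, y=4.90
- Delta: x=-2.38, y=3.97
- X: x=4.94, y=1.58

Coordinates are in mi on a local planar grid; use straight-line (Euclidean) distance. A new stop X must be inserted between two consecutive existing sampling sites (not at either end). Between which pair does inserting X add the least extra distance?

between Bravo and Charlie

Added distance for inserting X between each consecutive pair:
Alpha–Bravo: 9.6 mi
Bravo–Charlie: 7.1 mi
Charlie–Delta: 15.4 mi
Smallest added distance is 7.1 mi, inserting between Bravo and Charlie.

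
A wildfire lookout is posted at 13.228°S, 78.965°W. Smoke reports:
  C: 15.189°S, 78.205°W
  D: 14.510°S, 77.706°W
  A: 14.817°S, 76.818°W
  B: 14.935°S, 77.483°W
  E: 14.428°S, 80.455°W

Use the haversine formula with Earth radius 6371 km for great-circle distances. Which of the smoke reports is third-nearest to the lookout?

Distance to each, sorted:
D: 197.0 km
E: 209.0 km
C: 232.9 km
B: 248.1 km
A: 291.3 km
The third-nearest is C at 232.9 km.

C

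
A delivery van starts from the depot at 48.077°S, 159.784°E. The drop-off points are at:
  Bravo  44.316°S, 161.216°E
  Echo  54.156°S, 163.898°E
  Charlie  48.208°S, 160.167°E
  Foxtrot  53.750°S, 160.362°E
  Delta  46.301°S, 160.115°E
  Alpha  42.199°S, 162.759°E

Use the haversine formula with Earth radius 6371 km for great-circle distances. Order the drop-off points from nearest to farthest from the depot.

Charlie, Delta, Bravo, Foxtrot, Alpha, Echo

Distance from the depot at 48.077°S, 159.784°E to each:
Charlie 48.208°S, 160.167°E: 31.9 km
Delta 46.301°S, 160.115°E: 199.1 km
Bravo 44.316°S, 161.216°E: 432.5 km
Foxtrot 53.750°S, 160.362°E: 632.1 km
Alpha 42.199°S, 162.759°E: 693.9 km
Echo 54.156°S, 163.898°E: 734.1 km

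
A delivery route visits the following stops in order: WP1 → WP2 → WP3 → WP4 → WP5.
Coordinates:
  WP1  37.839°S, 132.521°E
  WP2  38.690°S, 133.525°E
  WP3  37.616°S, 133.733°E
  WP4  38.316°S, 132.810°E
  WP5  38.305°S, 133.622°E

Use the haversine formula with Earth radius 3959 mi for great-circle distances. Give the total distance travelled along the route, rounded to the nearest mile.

269 mi

Leg distances:
WP1→WP2: 80.2 mi  (cumulative 80.2 mi)
WP2→WP3: 75.1 mi  (cumulative 155.2 mi)
WP3→WP4: 69.8 mi  (cumulative 225.0 mi)
WP4→WP5: 44.0 mi  (cumulative 269.0 mi)
Total route length ≈ 269 mi.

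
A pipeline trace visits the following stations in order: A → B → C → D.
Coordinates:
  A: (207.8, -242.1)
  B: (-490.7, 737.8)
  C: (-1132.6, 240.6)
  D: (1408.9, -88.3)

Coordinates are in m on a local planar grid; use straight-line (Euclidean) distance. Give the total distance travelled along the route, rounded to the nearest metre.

Leg distances:
A→B: 1203.4 m  (cumulative 1203.4 m)
B→C: 811.9 m  (cumulative 2015.3 m)
C→D: 2562.7 m  (cumulative 4578.0 m)
Total route length ≈ 4578 m.

4578 m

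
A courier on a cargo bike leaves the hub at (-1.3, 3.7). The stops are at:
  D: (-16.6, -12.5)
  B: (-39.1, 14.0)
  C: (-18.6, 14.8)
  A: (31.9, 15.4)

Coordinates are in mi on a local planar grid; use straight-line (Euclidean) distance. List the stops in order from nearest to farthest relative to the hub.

C, D, A, B

Distance from the hub at (-1.3, 3.7) to each:
C (-18.6, 14.8): 20.6 mi
D (-16.6, -12.5): 22.3 mi
A (31.9, 15.4): 35.2 mi
B (-39.1, 14.0): 39.2 mi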